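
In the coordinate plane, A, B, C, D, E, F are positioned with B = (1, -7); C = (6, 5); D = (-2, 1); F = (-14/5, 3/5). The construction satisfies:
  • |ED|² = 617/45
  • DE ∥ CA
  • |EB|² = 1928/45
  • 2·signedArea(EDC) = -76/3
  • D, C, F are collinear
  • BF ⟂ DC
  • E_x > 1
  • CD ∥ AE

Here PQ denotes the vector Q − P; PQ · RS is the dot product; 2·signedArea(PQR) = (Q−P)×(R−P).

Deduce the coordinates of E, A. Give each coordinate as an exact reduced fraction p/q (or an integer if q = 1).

1. E_x = 7/5  [line -4·x + 8·y + 28/3 = 0 ∩ |EB|² = 1928/45]
2. E_y = -7/15  [line -4·x + 8·y + 28/3 = 0 ∩ |EB|² = 1928/45]
   → E = (7/5, -7/15)
3. A_x = 47/5  [CD ∥ AE ∩ DE ∥ CA]
4. A_y = 53/15  [CD ∥ AE ∩ DE ∥ CA]
   → A = (47/5, 53/15)

A = (47/5, 53/15)
E = (7/5, -7/15)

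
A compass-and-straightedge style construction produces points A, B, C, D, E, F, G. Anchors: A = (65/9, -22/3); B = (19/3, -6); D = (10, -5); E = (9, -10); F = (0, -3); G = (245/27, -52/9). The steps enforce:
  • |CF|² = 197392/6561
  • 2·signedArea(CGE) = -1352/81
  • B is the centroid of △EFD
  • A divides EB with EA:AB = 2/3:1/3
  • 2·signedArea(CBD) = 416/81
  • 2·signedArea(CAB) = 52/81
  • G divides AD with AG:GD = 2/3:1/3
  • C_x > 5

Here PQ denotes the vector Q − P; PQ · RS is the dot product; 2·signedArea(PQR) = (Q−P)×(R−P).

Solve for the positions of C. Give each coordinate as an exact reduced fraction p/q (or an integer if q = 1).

C = (416/81, -133/27)

1. C_x = 416/81  [2·signedArea(CGE) = -1352/81 ∩ 2·signedArea(CAB) = 52/81]
2. C_y = -133/27  [2·signedArea(CGE) = -1352/81 ∩ 2·signedArea(CAB) = 52/81]
   → C = (416/81, -133/27)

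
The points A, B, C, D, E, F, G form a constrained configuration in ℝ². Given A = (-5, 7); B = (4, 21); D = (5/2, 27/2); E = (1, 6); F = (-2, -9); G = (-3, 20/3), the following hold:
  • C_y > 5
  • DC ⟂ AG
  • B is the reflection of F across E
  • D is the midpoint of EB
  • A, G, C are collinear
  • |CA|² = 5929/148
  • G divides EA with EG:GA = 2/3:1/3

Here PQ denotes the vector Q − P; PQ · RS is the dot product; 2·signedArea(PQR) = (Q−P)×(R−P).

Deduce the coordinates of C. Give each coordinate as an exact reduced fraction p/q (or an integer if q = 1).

C = (46/37, 441/74)

1. C_x = 46/37  [A, G, C are collinear ∩ DC ⟂ AG]
2. C_y = 441/74  [A, G, C are collinear ∩ DC ⟂ AG]
   → C = (46/37, 441/74)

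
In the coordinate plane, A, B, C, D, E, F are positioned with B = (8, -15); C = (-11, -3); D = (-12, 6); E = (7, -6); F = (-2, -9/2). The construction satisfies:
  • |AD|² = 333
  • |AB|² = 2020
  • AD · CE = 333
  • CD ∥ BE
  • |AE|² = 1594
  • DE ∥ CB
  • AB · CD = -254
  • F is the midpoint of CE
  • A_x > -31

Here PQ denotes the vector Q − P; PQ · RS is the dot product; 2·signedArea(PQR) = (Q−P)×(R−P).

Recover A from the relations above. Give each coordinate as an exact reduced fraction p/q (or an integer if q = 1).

A = (-30, 9)

1. A_x = -30  [AD · CE = 333 ∩ AB · CD = -254]
2. A_y = 9  [AD · CE = 333 ∩ AB · CD = -254]
   → A = (-30, 9)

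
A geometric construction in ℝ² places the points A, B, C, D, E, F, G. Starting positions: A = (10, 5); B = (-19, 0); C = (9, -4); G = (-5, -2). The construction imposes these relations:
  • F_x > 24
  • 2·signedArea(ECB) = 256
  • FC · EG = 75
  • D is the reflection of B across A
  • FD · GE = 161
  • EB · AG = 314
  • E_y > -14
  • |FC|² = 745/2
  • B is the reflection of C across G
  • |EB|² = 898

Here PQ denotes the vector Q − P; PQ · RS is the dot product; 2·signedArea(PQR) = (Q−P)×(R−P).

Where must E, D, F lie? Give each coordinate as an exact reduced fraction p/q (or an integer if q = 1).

1. E_x = 8  [EB · AG = 314 ∩ 2·signedArea(ECB) = 256]
2. E_y = -13  [EB · AG = 314 ∩ 2·signedArea(ECB) = 256]
   → E = (8, -13)
3. D_x = 39  [D is the reflection of B across A]
4. D_y = 10  [D is the reflection of B across A]
   → D = (39, 10)
5. F_x = 49/2  [line 13·x + -11·y + -236 = 0 ∩ |FC|² = 745/2]
6. F_y = 15/2  [line 13·x + -11·y + -236 = 0 ∩ |FC|² = 745/2]
   → F = (49/2, 15/2)

D = (39, 10)
E = (8, -13)
F = (49/2, 15/2)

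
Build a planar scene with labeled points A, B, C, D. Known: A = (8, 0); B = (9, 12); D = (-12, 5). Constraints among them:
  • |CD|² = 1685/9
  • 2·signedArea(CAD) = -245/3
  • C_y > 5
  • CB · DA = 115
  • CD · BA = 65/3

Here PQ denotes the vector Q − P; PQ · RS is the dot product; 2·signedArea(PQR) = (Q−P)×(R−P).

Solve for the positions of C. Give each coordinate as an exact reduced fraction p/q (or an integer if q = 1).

C = (5/3, 17/3)

1. C_x = 5/3  [2·signedArea(CAD) = -245/3 ∩ CB · DA = 115]
2. C_y = 17/3  [2·signedArea(CAD) = -245/3 ∩ CB · DA = 115]
   → C = (5/3, 17/3)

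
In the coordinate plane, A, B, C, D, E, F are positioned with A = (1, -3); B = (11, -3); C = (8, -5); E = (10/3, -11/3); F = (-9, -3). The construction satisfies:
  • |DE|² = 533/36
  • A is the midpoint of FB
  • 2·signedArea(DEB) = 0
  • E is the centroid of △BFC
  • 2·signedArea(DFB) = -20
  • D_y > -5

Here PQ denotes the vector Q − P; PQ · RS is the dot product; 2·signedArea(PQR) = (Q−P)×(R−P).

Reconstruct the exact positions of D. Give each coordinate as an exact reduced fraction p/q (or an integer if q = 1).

1. D_x = -1/2  [2·signedArea(DEB) = 0 ∩ 2·signedArea(DFB) = -20]
2. D_y = -4  [2·signedArea(DEB) = 0 ∩ 2·signedArea(DFB) = -20]
   → D = (-1/2, -4)

D = (-1/2, -4)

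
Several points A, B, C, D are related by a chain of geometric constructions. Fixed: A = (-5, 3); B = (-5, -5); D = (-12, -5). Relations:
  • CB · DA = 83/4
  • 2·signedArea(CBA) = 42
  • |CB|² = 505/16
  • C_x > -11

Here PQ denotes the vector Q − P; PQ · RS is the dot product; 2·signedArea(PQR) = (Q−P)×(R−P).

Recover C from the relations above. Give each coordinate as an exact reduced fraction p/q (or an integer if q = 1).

C = (-41/4, -3)

1. C_x = -41/4  [2·signedArea(CBA) = 42 ∩ CB · DA = 83/4]
2. C_y = -3  [2·signedArea(CBA) = 42 ∩ CB · DA = 83/4]
   → C = (-41/4, -3)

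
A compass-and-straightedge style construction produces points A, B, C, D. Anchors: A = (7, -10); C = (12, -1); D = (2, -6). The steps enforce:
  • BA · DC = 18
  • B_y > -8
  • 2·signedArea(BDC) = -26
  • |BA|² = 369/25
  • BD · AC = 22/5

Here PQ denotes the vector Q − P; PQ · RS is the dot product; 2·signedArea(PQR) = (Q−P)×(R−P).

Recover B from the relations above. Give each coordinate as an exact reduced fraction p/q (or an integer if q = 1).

1. B_x = 4  [2·signedArea(BDC) = -26 ∩ BA · DC = 18]
2. B_y = -38/5  [2·signedArea(BDC) = -26 ∩ BA · DC = 18]
   → B = (4, -38/5)

B = (4, -38/5)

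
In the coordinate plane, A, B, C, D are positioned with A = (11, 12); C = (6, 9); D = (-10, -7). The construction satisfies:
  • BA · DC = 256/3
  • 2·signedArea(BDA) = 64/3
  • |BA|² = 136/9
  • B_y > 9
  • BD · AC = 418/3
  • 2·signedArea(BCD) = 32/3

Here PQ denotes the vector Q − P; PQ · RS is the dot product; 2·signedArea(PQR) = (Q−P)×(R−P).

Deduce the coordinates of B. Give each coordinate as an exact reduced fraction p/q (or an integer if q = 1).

1. B_x = 23/3  [2·signedArea(BDA) = 64/3 ∩ 2·signedArea(BCD) = 32/3]
2. B_y = 10  [2·signedArea(BDA) = 64/3 ∩ 2·signedArea(BCD) = 32/3]
   → B = (23/3, 10)

B = (23/3, 10)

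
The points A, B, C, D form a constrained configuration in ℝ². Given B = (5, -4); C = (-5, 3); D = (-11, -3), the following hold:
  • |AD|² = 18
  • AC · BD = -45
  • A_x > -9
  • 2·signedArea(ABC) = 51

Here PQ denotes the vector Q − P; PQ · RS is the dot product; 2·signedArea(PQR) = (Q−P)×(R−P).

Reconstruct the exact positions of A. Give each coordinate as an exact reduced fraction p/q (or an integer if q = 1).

A = (-8, 0)

1. A_x = -8  [2·signedArea(ABC) = 51 ∩ AC · BD = -45]
2. A_y = 0  [2·signedArea(ABC) = 51 ∩ AC · BD = -45]
   → A = (-8, 0)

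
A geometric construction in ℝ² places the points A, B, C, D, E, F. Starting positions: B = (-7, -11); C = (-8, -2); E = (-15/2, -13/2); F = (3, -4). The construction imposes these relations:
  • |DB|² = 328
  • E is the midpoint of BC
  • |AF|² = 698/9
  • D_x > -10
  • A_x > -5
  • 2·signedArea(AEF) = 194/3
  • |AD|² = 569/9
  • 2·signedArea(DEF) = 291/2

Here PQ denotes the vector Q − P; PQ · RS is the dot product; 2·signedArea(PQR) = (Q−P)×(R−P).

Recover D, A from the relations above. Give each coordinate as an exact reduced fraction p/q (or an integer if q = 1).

A = (-14/3, 1/3)
D = (-9, 7)

1. D_x = -9  [line -5/2·x + 21/2·y + -96 = 0 ∩ |DB|² = 328]
2. D_y = 7  [line -5/2·x + 21/2·y + -96 = 0 ∩ |DB|² = 328]
   → D = (-9, 7)
3. A_x = -14/3  [line -5/2·x + 21/2·y + -91/6 = 0 ∩ |AD|² = 569/9]
4. A_y = 1/3  [line -5/2·x + 21/2·y + -91/6 = 0 ∩ |AD|² = 569/9]
   → A = (-14/3, 1/3)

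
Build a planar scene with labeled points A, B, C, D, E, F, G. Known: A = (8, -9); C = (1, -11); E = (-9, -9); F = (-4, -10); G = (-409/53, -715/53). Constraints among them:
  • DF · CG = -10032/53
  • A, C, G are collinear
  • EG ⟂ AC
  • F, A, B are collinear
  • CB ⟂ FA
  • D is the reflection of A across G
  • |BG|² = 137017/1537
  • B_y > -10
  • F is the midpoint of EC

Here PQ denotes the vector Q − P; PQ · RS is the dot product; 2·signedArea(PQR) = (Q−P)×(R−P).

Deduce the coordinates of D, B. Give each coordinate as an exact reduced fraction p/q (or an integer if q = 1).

B = (128/145, -1391/145)
D = (-1242/53, -953/53)

1. D_x = -1242/53  [D is the reflection of A across G]
2. D_y = -953/53  [D is the reflection of A across G]
   → D = (-1242/53, -953/53)
3. B_x = 128/145  [F, A, B are collinear ∩ CB ⟂ FA]
4. B_y = -1391/145  [F, A, B are collinear ∩ CB ⟂ FA]
   → B = (128/145, -1391/145)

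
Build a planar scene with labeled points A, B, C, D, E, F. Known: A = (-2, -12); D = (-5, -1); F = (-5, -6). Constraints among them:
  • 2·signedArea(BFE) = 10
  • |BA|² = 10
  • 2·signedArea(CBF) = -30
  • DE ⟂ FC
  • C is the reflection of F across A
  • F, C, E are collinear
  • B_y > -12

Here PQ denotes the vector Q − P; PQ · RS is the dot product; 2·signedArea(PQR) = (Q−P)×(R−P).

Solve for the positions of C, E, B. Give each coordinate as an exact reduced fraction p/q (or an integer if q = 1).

B = (-5, -11)
C = (1, -18)
E = (-7, -2)

1. C_x = 1  [C is the reflection of F across A]
2. C_y = -18  [C is the reflection of F across A]
   → C = (1, -18)
3. E_x = -7  [F, C, E are collinear ∩ DE ⟂ FC]
4. E_y = -2  [F, C, E are collinear ∩ DE ⟂ FC]
   → E = (-7, -2)
5. B_x = -5  [line -4·x + -2·y + -42 = 0 ∩ |BA|² = 10]
6. B_y = -11  [line -4·x + -2·y + -42 = 0 ∩ |BA|² = 10]
   → B = (-5, -11)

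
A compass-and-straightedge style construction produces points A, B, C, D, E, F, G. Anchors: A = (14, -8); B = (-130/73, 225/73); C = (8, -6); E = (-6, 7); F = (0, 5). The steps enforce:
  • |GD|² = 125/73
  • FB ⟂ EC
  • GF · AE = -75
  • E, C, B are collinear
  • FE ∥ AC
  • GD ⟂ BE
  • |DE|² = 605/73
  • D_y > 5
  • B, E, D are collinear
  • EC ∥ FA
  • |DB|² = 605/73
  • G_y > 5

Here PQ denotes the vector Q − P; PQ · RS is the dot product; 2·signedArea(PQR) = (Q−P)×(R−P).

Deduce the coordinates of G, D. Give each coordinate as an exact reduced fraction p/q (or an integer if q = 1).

D = (-284/73, 368/73)
G = (-3, 6)

1. D_x = -284/73  [line -286/73·x + -308/73·y + 440/73 = 0 ∩ |DB|² = 605/73]
2. D_y = 368/73  [line -286/73·x + -308/73·y + 440/73 = 0 ∩ |DB|² = 605/73]
   → D = (-284/73, 368/73)
3. G_x = -3  [GF · AE = -75 ∩ GD ⟂ BE]
4. G_y = 6  [GF · AE = -75 ∩ GD ⟂ BE]
   → G = (-3, 6)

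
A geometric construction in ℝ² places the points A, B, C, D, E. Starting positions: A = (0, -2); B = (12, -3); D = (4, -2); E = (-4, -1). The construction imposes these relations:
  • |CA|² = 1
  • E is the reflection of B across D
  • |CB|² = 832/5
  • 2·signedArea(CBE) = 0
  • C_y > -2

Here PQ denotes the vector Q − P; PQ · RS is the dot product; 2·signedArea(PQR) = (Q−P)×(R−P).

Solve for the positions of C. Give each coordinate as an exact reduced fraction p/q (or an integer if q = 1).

1. C_x = -4/5  [line -2·x + -16·y + -24 = 0 ∩ |CB|² = 832/5]
2. C_y = -7/5  [line -2·x + -16·y + -24 = 0 ∩ |CB|² = 832/5]
   → C = (-4/5, -7/5)

C = (-4/5, -7/5)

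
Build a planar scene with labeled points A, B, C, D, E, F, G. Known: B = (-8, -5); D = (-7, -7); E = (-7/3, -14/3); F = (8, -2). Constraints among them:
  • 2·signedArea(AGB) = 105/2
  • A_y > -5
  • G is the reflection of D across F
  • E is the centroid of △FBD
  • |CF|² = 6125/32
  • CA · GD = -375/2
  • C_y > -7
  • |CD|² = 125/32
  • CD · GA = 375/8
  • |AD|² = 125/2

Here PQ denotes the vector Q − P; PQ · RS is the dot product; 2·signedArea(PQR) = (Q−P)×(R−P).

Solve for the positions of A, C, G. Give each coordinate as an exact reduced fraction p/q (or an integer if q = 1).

1. G_x = 23  [G is the reflection of D across F]
2. G_y = 3  [G is the reflection of D across F]
   → G = (23, 3)
3. A_x = 1/2  [line 8·x + -31·y + -287/2 = 0 ∩ |AD|² = 125/2]
4. A_y = -9/2  [line 8·x + -31·y + -287/2 = 0 ∩ |AD|² = 125/2]
   → A = (1/2, -9/2)
5. C_x = -41/8  [line 30·x + 10·y + 435/2 = 0 ∩ |CD|² = 125/32]
6. C_y = -51/8  [line 30·x + 10·y + 435/2 = 0 ∩ |CD|² = 125/32]
   → C = (-41/8, -51/8)

A = (1/2, -9/2)
C = (-41/8, -51/8)
G = (23, 3)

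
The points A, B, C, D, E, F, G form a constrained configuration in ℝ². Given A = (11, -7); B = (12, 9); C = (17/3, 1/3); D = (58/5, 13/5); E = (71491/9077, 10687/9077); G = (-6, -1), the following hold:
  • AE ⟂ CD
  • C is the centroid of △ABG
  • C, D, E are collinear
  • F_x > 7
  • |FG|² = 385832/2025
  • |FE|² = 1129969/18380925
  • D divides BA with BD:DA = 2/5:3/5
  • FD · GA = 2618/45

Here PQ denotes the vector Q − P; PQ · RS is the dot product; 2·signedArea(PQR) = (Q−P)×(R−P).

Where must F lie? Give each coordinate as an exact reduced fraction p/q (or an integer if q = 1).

1. F_x = 344/45  [line -17·x + 6·y + 5554/45 = 0 ∩ |FG|² = 385832/2025]
2. F_y = 49/45  [line -17·x + 6·y + 5554/45 = 0 ∩ |FG|² = 385832/2025]
   → F = (344/45, 49/45)

F = (344/45, 49/45)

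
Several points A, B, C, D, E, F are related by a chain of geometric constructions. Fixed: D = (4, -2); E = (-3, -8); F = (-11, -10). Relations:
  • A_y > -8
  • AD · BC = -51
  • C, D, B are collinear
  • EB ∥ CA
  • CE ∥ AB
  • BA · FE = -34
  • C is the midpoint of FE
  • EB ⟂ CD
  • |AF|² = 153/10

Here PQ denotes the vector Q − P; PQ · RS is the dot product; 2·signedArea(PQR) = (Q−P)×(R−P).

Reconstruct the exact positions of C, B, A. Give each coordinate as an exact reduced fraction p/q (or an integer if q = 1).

A = (-77/10, -79/10)
B = (-37/10, -69/10)
C = (-7, -9)

1. C_x = -7  [C is the midpoint of FE]
2. C_y = -9  [C is the midpoint of FE]
   → C = (-7, -9)
3. B_x = -37/10  [C, D, B are collinear ∩ EB ⟂ CD]
4. B_y = -69/10  [C, D, B are collinear ∩ EB ⟂ CD]
   → B = (-37/10, -69/10)
5. A_x = -77/10  [CE ∥ AB ∩ EB ∥ CA]
6. A_y = -79/10  [CE ∥ AB ∩ EB ∥ CA]
   → A = (-77/10, -79/10)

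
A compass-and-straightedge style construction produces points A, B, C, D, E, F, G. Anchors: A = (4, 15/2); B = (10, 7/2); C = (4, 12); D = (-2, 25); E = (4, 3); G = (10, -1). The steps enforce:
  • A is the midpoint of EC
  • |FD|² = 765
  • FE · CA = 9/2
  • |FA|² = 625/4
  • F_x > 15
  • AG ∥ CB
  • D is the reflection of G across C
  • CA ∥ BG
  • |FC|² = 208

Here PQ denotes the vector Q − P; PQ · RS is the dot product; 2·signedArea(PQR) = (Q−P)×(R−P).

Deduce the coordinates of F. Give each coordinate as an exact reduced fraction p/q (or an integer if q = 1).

F = (16, 4)

1. F_y = 4  [FE · CA = 9/2]
2. F_x = 16  [|FC|² = 208]
   → F = (16, 4)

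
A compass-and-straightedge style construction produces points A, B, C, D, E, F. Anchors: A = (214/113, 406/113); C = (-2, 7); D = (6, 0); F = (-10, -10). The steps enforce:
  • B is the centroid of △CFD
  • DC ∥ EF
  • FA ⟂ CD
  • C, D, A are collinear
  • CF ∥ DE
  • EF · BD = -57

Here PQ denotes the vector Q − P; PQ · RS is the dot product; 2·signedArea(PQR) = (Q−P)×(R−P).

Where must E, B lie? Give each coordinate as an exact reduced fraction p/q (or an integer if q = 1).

1. E_x = -2  [DC ∥ EF ∩ CF ∥ DE]
2. E_y = -17  [DC ∥ EF ∩ CF ∥ DE]
   → E = (-2, -17)
3. B_x = -2  [B is the centroid of △CFD]
4. B_y = -1  [B is the centroid of △CFD]
   → B = (-2, -1)

B = (-2, -1)
E = (-2, -17)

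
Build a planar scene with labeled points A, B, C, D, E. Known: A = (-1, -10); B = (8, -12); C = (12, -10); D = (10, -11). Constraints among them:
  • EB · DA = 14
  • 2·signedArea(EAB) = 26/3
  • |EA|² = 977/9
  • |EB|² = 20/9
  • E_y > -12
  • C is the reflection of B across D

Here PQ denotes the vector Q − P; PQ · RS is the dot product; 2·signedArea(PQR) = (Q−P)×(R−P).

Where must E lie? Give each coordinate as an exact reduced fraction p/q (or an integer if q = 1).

1. E_x = 28/3  [2·signedArea(EAB) = 26/3 ∩ EB · DA = 14]
2. E_y = -34/3  [2·signedArea(EAB) = 26/3 ∩ EB · DA = 14]
   → E = (28/3, -34/3)

E = (28/3, -34/3)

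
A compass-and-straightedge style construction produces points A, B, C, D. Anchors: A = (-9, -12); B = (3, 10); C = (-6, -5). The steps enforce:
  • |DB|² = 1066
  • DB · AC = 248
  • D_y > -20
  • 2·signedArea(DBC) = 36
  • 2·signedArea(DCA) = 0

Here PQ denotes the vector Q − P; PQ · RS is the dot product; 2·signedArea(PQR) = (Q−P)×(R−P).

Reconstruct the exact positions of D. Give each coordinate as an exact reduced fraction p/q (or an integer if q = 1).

D = (-12, -19)

1. D_x = -12  [2·signedArea(DCA) = 0 ∩ DB · AC = 248]
2. D_y = -19  [2·signedArea(DCA) = 0 ∩ DB · AC = 248]
   → D = (-12, -19)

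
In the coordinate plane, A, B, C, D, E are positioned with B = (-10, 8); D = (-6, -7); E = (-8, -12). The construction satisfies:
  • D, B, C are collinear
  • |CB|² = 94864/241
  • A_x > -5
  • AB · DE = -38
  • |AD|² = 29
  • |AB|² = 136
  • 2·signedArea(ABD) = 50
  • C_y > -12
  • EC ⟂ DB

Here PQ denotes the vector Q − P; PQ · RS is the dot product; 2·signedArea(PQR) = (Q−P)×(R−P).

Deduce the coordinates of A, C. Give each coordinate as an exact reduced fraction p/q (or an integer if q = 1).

A = (-4, -2)
C = (-1178/241, -2692/241)

1. A_x = -4  [2·signedArea(ABD) = 50 ∩ AB · DE = -38]
2. A_y = -2  [2·signedArea(ABD) = 50 ∩ AB · DE = -38]
   → A = (-4, -2)
3. C_x = -1178/241  [D, B, C are collinear ∩ EC ⟂ DB]
4. C_y = -2692/241  [D, B, C are collinear ∩ EC ⟂ DB]
   → C = (-1178/241, -2692/241)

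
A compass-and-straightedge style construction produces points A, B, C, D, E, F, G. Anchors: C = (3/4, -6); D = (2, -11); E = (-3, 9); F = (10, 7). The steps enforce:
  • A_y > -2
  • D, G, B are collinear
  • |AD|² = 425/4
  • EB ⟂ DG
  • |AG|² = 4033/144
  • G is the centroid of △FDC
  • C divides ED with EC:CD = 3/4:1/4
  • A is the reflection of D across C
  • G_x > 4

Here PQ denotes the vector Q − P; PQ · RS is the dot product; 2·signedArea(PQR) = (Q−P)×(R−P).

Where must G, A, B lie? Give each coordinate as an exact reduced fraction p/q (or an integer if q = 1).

A = (-1/2, -1)
B = (64421/9193, 55737/9193)
G = (17/4, -10/3)

1. G_x = 17/4  [G is the centroid of △FDC]
2. G_y = -10/3  [G is the centroid of △FDC]
   → G = (17/4, -10/3)
3. A_x = -1/2  [A is the reflection of D across C]
4. A_y = -1  [A is the reflection of D across C]
   → A = (-1/2, -1)
5. B_x = 64421/9193  [D, G, B are collinear ∩ EB ⟂ DG]
6. B_y = 55737/9193  [D, G, B are collinear ∩ EB ⟂ DG]
   → B = (64421/9193, 55737/9193)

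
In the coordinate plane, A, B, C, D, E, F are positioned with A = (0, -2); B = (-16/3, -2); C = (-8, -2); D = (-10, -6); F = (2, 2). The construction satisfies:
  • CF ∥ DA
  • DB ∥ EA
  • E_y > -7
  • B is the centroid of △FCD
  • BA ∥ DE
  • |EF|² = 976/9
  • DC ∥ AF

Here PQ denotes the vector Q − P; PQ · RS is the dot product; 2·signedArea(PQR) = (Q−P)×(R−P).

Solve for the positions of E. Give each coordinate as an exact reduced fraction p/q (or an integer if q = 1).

E = (-14/3, -6)

1. E_x = -14/3  [DB ∥ EA ∩ BA ∥ DE]
2. E_y = -6  [DB ∥ EA ∩ BA ∥ DE]
   → E = (-14/3, -6)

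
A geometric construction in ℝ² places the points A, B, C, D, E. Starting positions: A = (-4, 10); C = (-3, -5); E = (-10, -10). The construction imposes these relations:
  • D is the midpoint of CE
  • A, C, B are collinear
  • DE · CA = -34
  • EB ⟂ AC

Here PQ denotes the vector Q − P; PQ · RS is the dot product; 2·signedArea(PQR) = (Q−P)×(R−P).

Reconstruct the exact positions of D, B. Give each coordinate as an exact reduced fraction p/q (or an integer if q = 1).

1. D_x = -13/2  [D is the midpoint of CE]
2. D_y = -15/2  [D is the midpoint of CE]
   → D = (-13/2, -15/2)
3. B_x = -305/113  [A, C, B are collinear ∩ EB ⟂ AC]
4. B_y = -1075/113  [A, C, B are collinear ∩ EB ⟂ AC]
   → B = (-305/113, -1075/113)

B = (-305/113, -1075/113)
D = (-13/2, -15/2)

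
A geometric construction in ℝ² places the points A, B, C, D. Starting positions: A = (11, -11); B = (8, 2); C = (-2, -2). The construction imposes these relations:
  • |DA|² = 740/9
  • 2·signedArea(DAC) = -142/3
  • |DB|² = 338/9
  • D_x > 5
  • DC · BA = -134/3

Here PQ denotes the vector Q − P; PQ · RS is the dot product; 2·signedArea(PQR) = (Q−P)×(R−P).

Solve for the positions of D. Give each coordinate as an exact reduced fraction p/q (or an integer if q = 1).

D = (17/3, -11/3)

1. D_x = 17/3  [2·signedArea(DAC) = -142/3 ∩ DC · BA = -134/3]
2. D_y = -11/3  [2·signedArea(DAC) = -142/3 ∩ DC · BA = -134/3]
   → D = (17/3, -11/3)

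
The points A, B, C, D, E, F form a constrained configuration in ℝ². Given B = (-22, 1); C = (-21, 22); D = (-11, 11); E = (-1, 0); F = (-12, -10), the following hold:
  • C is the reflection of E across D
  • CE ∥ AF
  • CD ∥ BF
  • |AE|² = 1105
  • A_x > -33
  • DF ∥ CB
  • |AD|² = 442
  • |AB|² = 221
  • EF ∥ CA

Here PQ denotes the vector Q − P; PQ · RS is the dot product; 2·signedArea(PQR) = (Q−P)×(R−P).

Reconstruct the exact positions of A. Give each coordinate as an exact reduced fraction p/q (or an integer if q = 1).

A = (-32, 12)

1. A_x = -32  [CE ∥ AF ∩ EF ∥ CA]
2. A_y = 12  [CE ∥ AF ∩ EF ∥ CA]
   → A = (-32, 12)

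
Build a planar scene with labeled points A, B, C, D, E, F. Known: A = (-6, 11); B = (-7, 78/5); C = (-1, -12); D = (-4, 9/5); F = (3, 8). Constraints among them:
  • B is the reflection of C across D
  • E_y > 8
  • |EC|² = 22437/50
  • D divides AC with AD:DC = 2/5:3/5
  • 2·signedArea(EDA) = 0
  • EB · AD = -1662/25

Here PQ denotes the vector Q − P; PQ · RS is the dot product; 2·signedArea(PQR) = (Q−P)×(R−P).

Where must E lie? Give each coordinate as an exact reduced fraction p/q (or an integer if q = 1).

E = (-11/2, 87/10)

1. E_x = -11/2  [2·signedArea(EDA) = 0 ∩ EB · AD = -1662/25]
2. E_y = 87/10  [2·signedArea(EDA) = 0 ∩ EB · AD = -1662/25]
   → E = (-11/2, 87/10)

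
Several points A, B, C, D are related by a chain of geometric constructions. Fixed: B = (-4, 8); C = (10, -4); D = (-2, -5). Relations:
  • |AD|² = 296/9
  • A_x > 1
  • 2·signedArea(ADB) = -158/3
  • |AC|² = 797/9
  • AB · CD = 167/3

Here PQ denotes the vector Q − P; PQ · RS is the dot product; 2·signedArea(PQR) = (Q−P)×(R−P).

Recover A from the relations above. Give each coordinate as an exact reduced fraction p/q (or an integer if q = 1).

1. A_x = 4/3  [2·signedArea(ADB) = -158/3 ∩ AB · CD = 167/3]
2. A_y = -1/3  [2·signedArea(ADB) = -158/3 ∩ AB · CD = 167/3]
   → A = (4/3, -1/3)

A = (4/3, -1/3)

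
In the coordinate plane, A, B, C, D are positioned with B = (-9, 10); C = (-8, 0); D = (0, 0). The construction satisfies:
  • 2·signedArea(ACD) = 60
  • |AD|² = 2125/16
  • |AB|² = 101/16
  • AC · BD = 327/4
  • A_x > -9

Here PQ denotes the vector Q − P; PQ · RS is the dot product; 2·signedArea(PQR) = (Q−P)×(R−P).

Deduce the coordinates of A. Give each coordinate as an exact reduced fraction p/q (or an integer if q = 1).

1. A_x = -35/4  [AC · BD = 327/4 ∩ 2·signedArea(ACD) = 60]
2. A_y = 15/2  [AC · BD = 327/4 ∩ 2·signedArea(ACD) = 60]
   → A = (-35/4, 15/2)

A = (-35/4, 15/2)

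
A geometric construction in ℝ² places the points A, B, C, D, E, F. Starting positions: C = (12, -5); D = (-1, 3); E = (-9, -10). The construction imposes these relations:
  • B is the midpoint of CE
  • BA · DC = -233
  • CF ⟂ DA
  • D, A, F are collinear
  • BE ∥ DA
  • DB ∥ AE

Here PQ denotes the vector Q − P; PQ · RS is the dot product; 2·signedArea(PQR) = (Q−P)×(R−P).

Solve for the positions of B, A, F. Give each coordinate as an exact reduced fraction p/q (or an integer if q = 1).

A = (-23/2, 1/2)
B = (3/2, -15/2)
F = (19/2, 11/2)

1. B_x = 3/2  [B is the midpoint of CE]
2. B_y = -15/2  [B is the midpoint of CE]
   → B = (3/2, -15/2)
3. A_x = -23/2  [DB ∥ AE ∩ BE ∥ DA]
4. A_y = 1/2  [DB ∥ AE ∩ BE ∥ DA]
   → A = (-23/2, 1/2)
5. F_x = 19/2  [D, A, F are collinear ∩ CF ⟂ DA]
6. F_y = 11/2  [D, A, F are collinear ∩ CF ⟂ DA]
   → F = (19/2, 11/2)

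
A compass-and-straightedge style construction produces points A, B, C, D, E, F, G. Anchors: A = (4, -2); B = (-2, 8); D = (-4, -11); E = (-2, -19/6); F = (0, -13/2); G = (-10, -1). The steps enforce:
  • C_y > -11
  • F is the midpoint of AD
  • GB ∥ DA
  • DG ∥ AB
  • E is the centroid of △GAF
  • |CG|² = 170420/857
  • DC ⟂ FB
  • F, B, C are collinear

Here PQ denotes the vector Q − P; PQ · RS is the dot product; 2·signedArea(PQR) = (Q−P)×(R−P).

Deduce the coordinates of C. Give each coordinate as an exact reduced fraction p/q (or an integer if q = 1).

1. C_x = 458/857  [F, B, C are collinear ∩ DC ⟂ FB]
2. C_y = -8891/857  [F, B, C are collinear ∩ DC ⟂ FB]
   → C = (458/857, -8891/857)

C = (458/857, -8891/857)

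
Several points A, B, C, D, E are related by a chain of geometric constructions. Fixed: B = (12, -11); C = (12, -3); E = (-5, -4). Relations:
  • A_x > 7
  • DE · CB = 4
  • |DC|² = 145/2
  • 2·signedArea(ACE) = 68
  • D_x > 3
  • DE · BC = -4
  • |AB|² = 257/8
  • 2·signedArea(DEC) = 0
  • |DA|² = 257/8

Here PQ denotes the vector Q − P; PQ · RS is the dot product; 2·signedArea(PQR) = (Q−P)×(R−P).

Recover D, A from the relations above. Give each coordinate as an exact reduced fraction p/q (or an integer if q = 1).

1. D_x = 7/2  [2·signedArea(DEC) = 0 ∩ DE · CB = 4]
2. D_y = -7/2  [2·signedArea(DEC) = 0 ∩ DE · CB = 4]
   → D = (7/2, -7/2)
3. A_x = 31/4  [line 1·x + -17·y + -131 = 0 ∩ |DA|² = 257/8]
4. A_y = -29/4  [line 1·x + -17·y + -131 = 0 ∩ |DA|² = 257/8]
   → A = (31/4, -29/4)

A = (31/4, -29/4)
D = (7/2, -7/2)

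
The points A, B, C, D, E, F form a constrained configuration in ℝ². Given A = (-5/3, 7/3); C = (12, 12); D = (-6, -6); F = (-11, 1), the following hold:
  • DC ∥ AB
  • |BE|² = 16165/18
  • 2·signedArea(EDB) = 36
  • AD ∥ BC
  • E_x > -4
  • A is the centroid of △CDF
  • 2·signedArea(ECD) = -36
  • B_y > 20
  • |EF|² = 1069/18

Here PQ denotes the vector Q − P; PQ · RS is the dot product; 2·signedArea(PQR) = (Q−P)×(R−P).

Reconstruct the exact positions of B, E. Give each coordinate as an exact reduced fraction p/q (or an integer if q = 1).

1. B_x = 49/3  [AD ∥ BC ∩ DC ∥ AB]
2. B_y = 61/3  [AD ∥ BC ∩ DC ∥ AB]
   → B = (49/3, 61/3)
3. E_x = -23/6  [2·signedArea(ECD) = -36 ∩ 2·signedArea(EDB) = 36]
4. E_y = -11/6  [2·signedArea(ECD) = -36 ∩ 2·signedArea(EDB) = 36]
   → E = (-23/6, -11/6)

B = (49/3, 61/3)
E = (-23/6, -11/6)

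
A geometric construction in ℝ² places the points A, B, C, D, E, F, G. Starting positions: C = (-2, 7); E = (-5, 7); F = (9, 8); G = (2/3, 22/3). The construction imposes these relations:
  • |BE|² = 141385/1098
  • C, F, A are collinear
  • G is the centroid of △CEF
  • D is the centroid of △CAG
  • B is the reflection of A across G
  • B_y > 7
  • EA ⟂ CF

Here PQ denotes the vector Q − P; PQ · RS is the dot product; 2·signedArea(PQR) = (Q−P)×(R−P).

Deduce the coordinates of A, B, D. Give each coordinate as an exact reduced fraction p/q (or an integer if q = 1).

A = (-607/122, 821/122)
B = (2309/366, 2905/366)
D = (-2309/1098, 7709/1098)

1. A_x = -607/122  [C, F, A are collinear ∩ EA ⟂ CF]
2. A_y = 821/122  [C, F, A are collinear ∩ EA ⟂ CF]
   → A = (-607/122, 821/122)
3. B_x = 2309/366  [B is the reflection of A across G]
4. B_y = 2905/366  [B is the reflection of A across G]
   → B = (2309/366, 2905/366)
5. D_x = -2309/1098  [D is the centroid of △CAG]
6. D_y = 7709/1098  [D is the centroid of △CAG]
   → D = (-2309/1098, 7709/1098)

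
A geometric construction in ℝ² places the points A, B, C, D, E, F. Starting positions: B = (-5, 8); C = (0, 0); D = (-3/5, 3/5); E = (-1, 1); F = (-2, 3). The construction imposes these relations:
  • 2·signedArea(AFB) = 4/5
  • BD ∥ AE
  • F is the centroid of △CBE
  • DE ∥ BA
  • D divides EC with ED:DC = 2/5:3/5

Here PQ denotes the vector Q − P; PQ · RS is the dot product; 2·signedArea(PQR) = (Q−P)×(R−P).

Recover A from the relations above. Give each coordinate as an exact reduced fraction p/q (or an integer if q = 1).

A = (-27/5, 42/5)

1. A_x = -27/5  [BD ∥ AE ∩ DE ∥ BA]
2. A_y = 42/5  [BD ∥ AE ∩ DE ∥ BA]
   → A = (-27/5, 42/5)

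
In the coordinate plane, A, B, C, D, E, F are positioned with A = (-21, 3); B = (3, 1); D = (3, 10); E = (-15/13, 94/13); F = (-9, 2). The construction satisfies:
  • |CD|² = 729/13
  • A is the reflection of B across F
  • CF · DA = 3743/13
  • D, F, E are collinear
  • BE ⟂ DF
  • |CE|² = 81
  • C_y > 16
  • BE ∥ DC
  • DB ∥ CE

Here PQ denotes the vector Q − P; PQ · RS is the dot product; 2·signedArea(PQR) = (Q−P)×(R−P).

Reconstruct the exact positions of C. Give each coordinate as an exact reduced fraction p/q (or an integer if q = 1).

C = (-15/13, 211/13)

1. C_x = -15/13  [DB ∥ CE ∩ BE ∥ DC]
2. C_y = 211/13  [DB ∥ CE ∩ BE ∥ DC]
   → C = (-15/13, 211/13)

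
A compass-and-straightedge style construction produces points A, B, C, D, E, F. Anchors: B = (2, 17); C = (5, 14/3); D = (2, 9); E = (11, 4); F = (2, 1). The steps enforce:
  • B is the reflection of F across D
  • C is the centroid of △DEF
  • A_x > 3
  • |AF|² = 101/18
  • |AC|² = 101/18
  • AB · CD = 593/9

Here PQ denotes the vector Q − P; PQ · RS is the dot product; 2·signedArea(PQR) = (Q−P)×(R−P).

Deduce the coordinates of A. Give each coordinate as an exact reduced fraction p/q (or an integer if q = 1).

A = (7/2, 17/6)

1. A_x = 7/2  [line 3·x + -13/3·y + 16/9 = 0 ∩ |AF|² = 101/18]
2. A_y = 17/6  [line 3·x + -13/3·y + 16/9 = 0 ∩ |AF|² = 101/18]
   → A = (7/2, 17/6)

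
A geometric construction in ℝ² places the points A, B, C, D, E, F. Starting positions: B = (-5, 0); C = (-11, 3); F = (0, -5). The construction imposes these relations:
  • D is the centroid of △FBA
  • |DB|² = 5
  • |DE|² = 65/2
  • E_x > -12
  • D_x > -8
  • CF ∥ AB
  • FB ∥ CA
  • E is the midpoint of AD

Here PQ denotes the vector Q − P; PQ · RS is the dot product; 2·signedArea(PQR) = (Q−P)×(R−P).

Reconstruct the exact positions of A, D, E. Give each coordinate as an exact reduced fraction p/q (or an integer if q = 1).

A = (-16, 8)
D = (-7, 1)
E = (-23/2, 9/2)

1. A_x = -16  [CF ∥ AB ∩ FB ∥ CA]
2. A_y = 8  [CF ∥ AB ∩ FB ∥ CA]
   → A = (-16, 8)
3. D_x = -7  [D is the centroid of △FBA]
4. D_y = 1  [D is the centroid of △FBA]
   → D = (-7, 1)
5. E_x = -23/2  [E is the midpoint of AD]
6. E_y = 9/2  [E is the midpoint of AD]
   → E = (-23/2, 9/2)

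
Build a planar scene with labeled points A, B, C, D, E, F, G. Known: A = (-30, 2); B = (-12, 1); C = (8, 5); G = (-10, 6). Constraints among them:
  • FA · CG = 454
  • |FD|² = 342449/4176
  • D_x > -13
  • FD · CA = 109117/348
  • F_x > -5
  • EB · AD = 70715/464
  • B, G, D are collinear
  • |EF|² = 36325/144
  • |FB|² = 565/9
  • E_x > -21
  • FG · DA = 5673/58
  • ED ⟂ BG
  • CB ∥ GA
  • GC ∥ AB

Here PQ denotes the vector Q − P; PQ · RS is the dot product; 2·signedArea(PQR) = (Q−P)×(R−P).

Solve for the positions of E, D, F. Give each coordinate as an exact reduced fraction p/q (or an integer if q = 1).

D = (-729/58, -49/116)
E = (-41/2, 11/4)
F = (-14/3, 4)

1. F_x = -14/3  [line 18·x + -1·y + 88 = 0 ∩ |FB|² = 565/9]
2. F_y = 4  [line 18·x + -1·y + 88 = 0 ∩ |FB|² = 565/9]
   → F = (-14/3, 4)
3. D_x = -729/58  [B, G, D are collinear ∩ FG · DA = 5673/58]
4. D_y = -49/116  [B, G, D are collinear ∩ FG · DA = 5673/58]
   → D = (-729/58, -49/116)
5. E_x = -41/2  [EB · AD = 70715/464 ∩ ED ⟂ BG]
6. E_y = 11/4  [EB · AD = 70715/464 ∩ ED ⟂ BG]
   → E = (-41/2, 11/4)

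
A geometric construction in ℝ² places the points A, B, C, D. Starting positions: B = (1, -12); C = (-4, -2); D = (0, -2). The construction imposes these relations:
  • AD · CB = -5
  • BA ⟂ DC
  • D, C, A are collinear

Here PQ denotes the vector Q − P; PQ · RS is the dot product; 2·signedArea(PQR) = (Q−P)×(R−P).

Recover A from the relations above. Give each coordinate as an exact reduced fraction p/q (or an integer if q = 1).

1. A_x = 1  [D, C, A are collinear ∩ BA ⟂ DC]
2. A_y = -2  [D, C, A are collinear ∩ BA ⟂ DC]
   → A = (1, -2)

A = (1, -2)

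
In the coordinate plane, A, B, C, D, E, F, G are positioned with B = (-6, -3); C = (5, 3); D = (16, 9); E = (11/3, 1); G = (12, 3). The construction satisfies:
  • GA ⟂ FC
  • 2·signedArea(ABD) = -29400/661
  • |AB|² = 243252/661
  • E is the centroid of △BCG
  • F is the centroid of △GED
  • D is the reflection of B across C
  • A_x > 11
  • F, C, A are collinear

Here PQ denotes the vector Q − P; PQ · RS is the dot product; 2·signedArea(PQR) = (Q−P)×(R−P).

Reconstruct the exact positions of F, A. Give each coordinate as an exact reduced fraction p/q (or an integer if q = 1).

1. F_x = 95/9  [F is the centroid of △GED]
2. F_y = 13/3  [F is the centroid of △GED]
   → F = (95/9, 13/3)
3. A_x = 7680/661  [F, C, A are collinear ∩ GA ⟂ FC]
4. A_y = 3033/661  [F, C, A are collinear ∩ GA ⟂ FC]
   → A = (7680/661, 3033/661)

A = (7680/661, 3033/661)
F = (95/9, 13/3)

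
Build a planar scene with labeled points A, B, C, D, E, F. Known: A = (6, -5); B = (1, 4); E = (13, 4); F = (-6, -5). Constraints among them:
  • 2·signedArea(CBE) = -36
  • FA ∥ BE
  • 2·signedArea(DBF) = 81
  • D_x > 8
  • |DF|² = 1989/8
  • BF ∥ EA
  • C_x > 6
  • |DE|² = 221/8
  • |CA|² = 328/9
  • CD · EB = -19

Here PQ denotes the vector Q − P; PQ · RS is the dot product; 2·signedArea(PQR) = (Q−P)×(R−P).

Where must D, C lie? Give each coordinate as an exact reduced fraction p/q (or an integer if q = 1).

C = (20/3, 1)
D = (33/4, 7/4)

1. D_x = 33/4  [line 9·x + -7·y + -62 = 0 ∩ |DF|² = 1989/8]
2. D_y = 7/4  [line 9·x + -7·y + -62 = 0 ∩ |DF|² = 1989/8]
   → D = (33/4, 7/4)
3. C_x = 20/3  [2·signedArea(CBE) = -36 ∩ CD · EB = -19]
4. C_y = 1  [2·signedArea(CBE) = -36 ∩ CD · EB = -19]
   → C = (20/3, 1)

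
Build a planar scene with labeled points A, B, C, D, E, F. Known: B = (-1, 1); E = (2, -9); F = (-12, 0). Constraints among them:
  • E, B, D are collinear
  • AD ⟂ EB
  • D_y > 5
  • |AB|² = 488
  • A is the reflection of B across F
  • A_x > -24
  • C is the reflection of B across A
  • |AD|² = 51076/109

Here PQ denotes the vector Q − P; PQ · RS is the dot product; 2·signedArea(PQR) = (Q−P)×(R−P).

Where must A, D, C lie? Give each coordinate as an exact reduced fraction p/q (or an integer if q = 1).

A = (-23, -1)
C = (-45, -3)
D = (-247/109, 569/109)

1. A_x = -23  [A is the reflection of B across F]
2. A_y = -1  [A is the reflection of B across F]
   → A = (-23, -1)
3. D_x = -247/109  [E, B, D are collinear ∩ AD ⟂ EB]
4. D_y = 569/109  [E, B, D are collinear ∩ AD ⟂ EB]
   → D = (-247/109, 569/109)
5. C_x = -45  [C is the reflection of B across A]
6. C_y = -3  [C is the reflection of B across A]
   → C = (-45, -3)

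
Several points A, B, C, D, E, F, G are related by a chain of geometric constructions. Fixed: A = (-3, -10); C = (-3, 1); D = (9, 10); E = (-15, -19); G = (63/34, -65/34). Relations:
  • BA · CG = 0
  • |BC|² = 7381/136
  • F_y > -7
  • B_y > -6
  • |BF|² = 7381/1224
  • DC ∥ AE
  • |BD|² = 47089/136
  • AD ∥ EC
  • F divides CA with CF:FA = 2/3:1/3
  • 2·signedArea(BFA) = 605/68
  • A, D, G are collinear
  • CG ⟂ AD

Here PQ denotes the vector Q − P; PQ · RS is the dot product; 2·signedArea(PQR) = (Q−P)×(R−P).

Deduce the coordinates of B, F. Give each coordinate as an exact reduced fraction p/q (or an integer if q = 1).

B = (-39/68, -405/68)
F = (-3, -19/3)

1. F_x = -3  [F divides CA with CF:FA = 2/3:1/3]
2. F_y = -19/3  [F divides CA with CF:FA = 2/3:1/3]
   → F = (-3, -19/3)
3. B_x = -39/68  [BA · CG = 0 ∩ 2·signedArea(BFA) = 605/68]
4. B_y = -405/68  [BA · CG = 0 ∩ 2·signedArea(BFA) = 605/68]
   → B = (-39/68, -405/68)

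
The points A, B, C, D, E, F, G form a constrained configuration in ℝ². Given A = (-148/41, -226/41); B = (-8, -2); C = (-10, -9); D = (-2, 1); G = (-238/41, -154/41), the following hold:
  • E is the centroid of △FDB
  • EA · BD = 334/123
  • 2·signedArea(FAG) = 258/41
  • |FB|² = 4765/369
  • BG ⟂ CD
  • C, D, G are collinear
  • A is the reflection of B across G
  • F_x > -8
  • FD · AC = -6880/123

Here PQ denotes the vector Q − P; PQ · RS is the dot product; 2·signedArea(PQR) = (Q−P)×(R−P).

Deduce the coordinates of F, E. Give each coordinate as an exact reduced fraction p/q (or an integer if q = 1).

E = (-2116/369, -800/369)
F = (-886/123, -677/123)

1. F_x = -886/123  [2·signedArea(FAG) = 258/41 ∩ FD · AC = -6880/123]
2. F_y = -677/123  [2·signedArea(FAG) = 258/41 ∩ FD · AC = -6880/123]
   → F = (-886/123, -677/123)
3. E_x = -2116/369  [E is the centroid of △FDB]
4. E_y = -800/369  [E is the centroid of △FDB]
   → E = (-2116/369, -800/369)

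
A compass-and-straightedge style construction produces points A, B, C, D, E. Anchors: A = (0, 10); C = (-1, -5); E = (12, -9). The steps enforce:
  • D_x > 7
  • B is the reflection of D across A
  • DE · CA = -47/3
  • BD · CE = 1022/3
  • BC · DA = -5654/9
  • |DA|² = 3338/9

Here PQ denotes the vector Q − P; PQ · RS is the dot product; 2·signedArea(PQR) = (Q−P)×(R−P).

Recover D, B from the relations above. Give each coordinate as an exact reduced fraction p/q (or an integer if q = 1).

B = (-23/3, 83/3)
D = (23/3, -23/3)

1. D_x = 23/3  [line -1·x + -15·y + -322/3 = 0 ∩ |DA|² = 3338/9]
2. D_y = -23/3  [line -1·x + -15·y + -322/3 = 0 ∩ |DA|² = 3338/9]
   → D = (23/3, -23/3)
3. B_x = -23/3  [B is the reflection of D across A]
4. B_y = 83/3  [B is the reflection of D across A]
   → B = (-23/3, 83/3)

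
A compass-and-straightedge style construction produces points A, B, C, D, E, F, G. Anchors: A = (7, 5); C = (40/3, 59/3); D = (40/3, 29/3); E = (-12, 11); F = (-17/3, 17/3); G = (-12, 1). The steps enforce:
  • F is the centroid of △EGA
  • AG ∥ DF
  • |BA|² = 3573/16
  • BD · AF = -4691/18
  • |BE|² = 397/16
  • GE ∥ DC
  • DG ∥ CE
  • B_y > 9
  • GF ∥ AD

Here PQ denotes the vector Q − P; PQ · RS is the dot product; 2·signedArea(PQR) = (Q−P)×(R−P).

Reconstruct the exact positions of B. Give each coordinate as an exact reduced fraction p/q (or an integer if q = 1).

B = (-29/4, 19/2)

1. B_x = -29/4  [line 38/3·x + -2/3·y + 589/6 = 0 ∩ |BA|² = 3573/16]
2. B_y = 19/2  [line 38/3·x + -2/3·y + 589/6 = 0 ∩ |BA|² = 3573/16]
   → B = (-29/4, 19/2)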